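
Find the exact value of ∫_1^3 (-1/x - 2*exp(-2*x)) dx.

An antiderivative is F(x) = -log(x) + exp(-2*x).
Then F(3) - F(1) = (-log(3) + exp(-6)) - (exp(-2)) = -log(3) - exp(-2) + exp(-6).

-log(3) - exp(-2) + exp(-6)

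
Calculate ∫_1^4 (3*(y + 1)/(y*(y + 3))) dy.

log(49/4)

Factor the denominator: y**2 + 3*y = (y + 3)y.
Partial fractions: 3*(y + 1)/(y*(y + 3)) = 2/(y + 3) + 1/y.
An antiderivative is F(y) = log(y) + 2*log(y + 3).
Then F(4) - F(1) = (2*log(2) + 2*log(7)) - (log(16)) = log(49/4).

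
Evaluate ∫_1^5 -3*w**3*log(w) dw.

117 - 1875*log(5)/4

Integrate by parts once (u = ln w, dv = -3*w**3 dw).
An antiderivative is F(w) = -3*w**4*(4*log(w) - 1)/16.
Then F(5) - F(1) = (1875/16 - 1875*log(5)/4) - (3/16) = 117 - 1875*log(5)/4.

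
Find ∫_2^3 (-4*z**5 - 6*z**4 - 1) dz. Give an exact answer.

By the power rule, an antiderivative is F(z) = -2*z**6/3 - 6*z**5/5 - z.
Then F(3) - F(2) = (-3903/5) - (-1246/15) = -10463/15.

-10463/15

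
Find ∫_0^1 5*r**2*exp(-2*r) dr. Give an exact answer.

5/4 - 25*exp(-2)/4

Integrate by parts twice (u = r^2, dv = 5*exp(-2*r) dr).
An antiderivative is F(r) = (-10*r**2 - 10*r - 5)*exp(-2*r)/4.
Then F(1) - F(0) = (-25*exp(-2)/4) - (-5/4) = 5/4 - 25*exp(-2)/4.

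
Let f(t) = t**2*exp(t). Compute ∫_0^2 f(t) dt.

-2 + 2*exp(2)

Integrate by parts twice (u = t^2, dv = exp(t) dt).
An antiderivative is F(t) = (t**2 - 2*t + 2)*exp(t).
Then F(2) - F(0) = (2*exp(2)) - (2) = -2 + 2*exp(2).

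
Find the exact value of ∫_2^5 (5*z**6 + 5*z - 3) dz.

By the power rule, an antiderivative is F(z) = 5*z**7/7 + 5*z**2/2 - 3*z.
Then F(5) - F(2) = (781915/14) - (668/7) = 780579/14.

780579/14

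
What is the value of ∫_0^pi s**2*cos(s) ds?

Integrate by parts twice (u = s^2, dv = cos(s) ds).
An antiderivative is F(s) = s**2*sin(s) + 2*s*cos(s) - 2*sin(s).
Then F(pi) - F(0) = (-2*pi) - (0) = -2*pi.

-2*pi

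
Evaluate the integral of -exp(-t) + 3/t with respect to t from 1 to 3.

An antiderivative is F(t) = 3*log(t) + exp(-t).
Then F(3) - F(1) = (exp(-3) + 3*log(3)) - (exp(-1)) = -exp(-1) + exp(-3) + 3*log(3).

-exp(-1) + exp(-3) + 3*log(3)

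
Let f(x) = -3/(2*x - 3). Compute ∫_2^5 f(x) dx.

An antiderivative is F(x) = -3*log(2*x - 3)/2.
Then F(5) - F(2) = (-3*log(7)/2) - (0) = -3*log(7)/2.

-3*log(7)/2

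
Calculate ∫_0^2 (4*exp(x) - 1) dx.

-6 + 4*exp(2)

An antiderivative is F(x) = -x + 4*exp(x).
Then F(2) - F(0) = (-2 + 4*exp(2)) - (4) = -6 + 4*exp(2).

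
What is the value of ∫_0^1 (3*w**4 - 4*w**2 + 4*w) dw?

19/15

By the power rule, an antiderivative is F(w) = 3*w**5/5 - 4*w**3/3 + 2*w**2.
Then F(1) - F(0) = (19/15) - (0) = 19/15.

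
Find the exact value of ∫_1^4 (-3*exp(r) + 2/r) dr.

-3*exp(4) + log(16) + 3*exp(1)

An antiderivative is F(r) = -3*exp(r) + 2*log(r).
Then F(4) - F(1) = (-3*exp(4) + log(16)) - (-3*exp(1)) = -3*exp(4) + log(16) + 3*exp(1).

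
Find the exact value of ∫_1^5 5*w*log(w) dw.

Integrate by parts once (u = ln w, dv = 5*w dw).
An antiderivative is F(w) = 5*w**2*(2*log(w) - 1)/4.
Then F(5) - F(1) = (-125/4 + 125*log(5)/2) - (-5/4) = -30 + 125*log(5)/2.

-30 + 125*log(5)/2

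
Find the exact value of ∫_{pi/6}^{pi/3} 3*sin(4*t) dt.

An antiderivative is F(t) = -3*cos(4*t)/4.
Then F(pi/3) - F(pi/6) = (3/8) - (3/8) = 0.

0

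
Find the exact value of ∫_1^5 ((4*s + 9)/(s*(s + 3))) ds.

Factor the denominator: s**2 + 3*s = (s + 3)s.
Partial fractions: (4*s + 9)/(s*(s + 3)) = 1/(s + 3) + 3/s.
An antiderivative is F(s) = 3*log(s) + log(s + 3).
Then F(5) - F(1) = (3*log(2) + 3*log(5)) - (log(4)) = log(2) + 3*log(5).

log(2) + 3*log(5)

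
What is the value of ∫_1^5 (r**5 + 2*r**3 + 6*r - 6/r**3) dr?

74628/25

By the power rule, an antiderivative is F(r) = r**6/6 + r**4/2 + 3*r**2 + 3/r**2.
Then F(5) - F(1) = (224384/75) - (20/3) = 74628/25.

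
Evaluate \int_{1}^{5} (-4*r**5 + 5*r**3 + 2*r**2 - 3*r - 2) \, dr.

By the power rule, an antiderivative is F(r) = -2*r**6/3 + 5*r**4/4 + 2*r**3/3 - 3*r**2/2 - 2*r.
Then F(5) - F(1) = (-115195/12) - (-9/4) = -28792/3.

-28792/3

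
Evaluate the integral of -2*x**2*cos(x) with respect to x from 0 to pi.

4*pi

Integrate by parts twice (u = x^2, dv = -2*cos(x) dx).
An antiderivative is F(x) = -2*x**2*sin(x) - 4*x*cos(x) + 4*sin(x).
Then F(pi) - F(0) = (4*pi) - (0) = 4*pi.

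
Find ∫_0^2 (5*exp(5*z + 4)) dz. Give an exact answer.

-exp(4) + exp(14)

Let u = 5*z + 4, so du = 5 dz. When z = 0, u = 4; when z = 2, u = 14.
The integral becomes ∫ exp(u) du from 4 to 14, with antiderivative exp(u).
Back in z: F(z) = exp(5*z + 4).
Then F(2) - F(0) = (exp(14)) - (exp(4)) = -exp(4) + exp(14).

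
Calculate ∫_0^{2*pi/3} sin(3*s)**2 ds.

pi/3

Use the identity sin^2(3*s) = (1 - cos(6*s))/2.
An antiderivative is F(s) = s/2 - sin(6*s)/12.
Then F(2*pi/3) - F(0) = (pi/3) - (0) = pi/3.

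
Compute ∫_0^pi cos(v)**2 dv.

Use the identity cos^2(v) = (1 + cos(2*v))/2.
An antiderivative is F(v) = v/2 + sin(2*v)/4.
Then F(pi) - F(0) = (pi/2) - (0) = pi/2.

pi/2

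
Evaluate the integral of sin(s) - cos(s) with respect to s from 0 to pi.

An antiderivative is F(s) = -sin(s) - cos(s).
Then F(pi) - F(0) = (1) - (-1) = 2.

2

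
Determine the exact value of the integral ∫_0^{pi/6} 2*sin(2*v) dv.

1/2

An antiderivative is F(v) = -cos(2*v).
Then F(pi/6) - F(0) = (-1/2) - (-1) = 1/2.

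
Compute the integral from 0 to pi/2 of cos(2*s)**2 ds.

pi/4

Use the identity cos^2(2*s) = (1 + cos(4*s))/2.
An antiderivative is F(s) = s/2 + sin(4*s)/8.
Then F(pi/2) - F(0) = (pi/4) - (0) = pi/4.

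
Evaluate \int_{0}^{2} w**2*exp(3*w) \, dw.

-2/27 + 26*exp(6)/27

Integrate by parts twice (u = w^2, dv = exp(3*w) dw).
An antiderivative is F(w) = (9*w**2 - 6*w + 2)*exp(3*w)/27.
Then F(2) - F(0) = (26*exp(6)/27) - (2/27) = -2/27 + 26*exp(6)/27.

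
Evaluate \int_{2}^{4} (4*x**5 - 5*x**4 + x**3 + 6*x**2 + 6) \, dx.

By the power rule, an antiderivative is F(x) = 2*x**6/3 - x**5 + x**4/4 + 2*x**3 + 6*x.
Then F(4) - F(2) = (5768/3) - (128/3) = 1880.

1880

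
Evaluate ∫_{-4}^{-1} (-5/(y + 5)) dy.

An antiderivative is F(y) = -5*log(y + 5).
Then F(-1) - F(-4) = (-10*log(2)) - (0) = -10*log(2).

-10*log(2)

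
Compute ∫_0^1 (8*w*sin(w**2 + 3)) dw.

4*cos(3) - 4*cos(4)

Let u = w**2 + 3, so du = 2*w dw. When w = 0, u = 3; when w = 1, u = 4.
The integral becomes 4·∫ sin(u) du from 3 to 4, with antiderivative -4*cos(u).
Back in w: F(w) = -4*cos(w**2 + 3).
Then F(1) - F(0) = (-4*cos(4)) - (-4*cos(3)) = 4*cos(3) - 4*cos(4).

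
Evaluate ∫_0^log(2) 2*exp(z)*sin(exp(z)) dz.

Let u = exp(z), so du = exp(z) dz. When z = 0, u = 1; when z = log(2), u = 2.
The integral becomes 2·∫ sin(u) du from 1 to 2, with antiderivative -2*cos(u).
Back in z: F(z) = -2*cos(exp(z)).
Then F(log(2)) - F(0) = (-2*cos(2)) - (-2*cos(1)) = -2*cos(2) + 2*cos(1).

-2*cos(2) + 2*cos(1)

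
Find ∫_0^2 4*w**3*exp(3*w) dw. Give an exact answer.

Integrate by parts 3 times (u = w^3, dv = 4*exp(3*w) dw).
An antiderivative is F(w) = (36*w**3 - 36*w**2 + 24*w - 8)*exp(3*w)/27.
Then F(2) - F(0) = (184*exp(6)/27) - (-8/27) = 8/27 + 184*exp(6)/27.

8/27 + 184*exp(6)/27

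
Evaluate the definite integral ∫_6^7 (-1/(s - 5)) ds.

-log(2)

An antiderivative is F(s) = -log(s - 5).
Then F(7) - F(6) = (-log(2)) - (0) = -log(2).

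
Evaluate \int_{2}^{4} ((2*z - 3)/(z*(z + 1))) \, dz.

-5*log(3) - 3*log(2) + 5*log(5)

Factor the denominator: z**2 + z = (z + 1)z.
Partial fractions: (2*z - 3)/(z*(z + 1)) = 5/(z + 1) - 3/z.
An antiderivative is F(z) = -3*log(z) + 5*log(z + 1).
Then F(4) - F(2) = (-6*log(2) + 5*log(5)) - (-3*log(2) + 5*log(3)) = -5*log(3) - 3*log(2) + 5*log(5).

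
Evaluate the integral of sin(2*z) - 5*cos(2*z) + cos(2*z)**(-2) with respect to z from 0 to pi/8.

An antiderivative is F(z) = -5*sin(2*z)/2 - cos(2*z)/2 + tan(2*z)/2.
Then F(pi/8) - F(0) = (1/2 - 3*sqrt(2)/2) - (-1/2) = 1 - 3*sqrt(2)/2.

1 - 3*sqrt(2)/2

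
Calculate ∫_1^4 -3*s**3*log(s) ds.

Integrate by parts once (u = ln s, dv = -3*s**3 ds).
An antiderivative is F(s) = -3*s**4*(4*log(s) - 1)/16.
Then F(4) - F(1) = (48 - 384*log(2)) - (3/16) = 765/16 - 384*log(2).

765/16 - 384*log(2)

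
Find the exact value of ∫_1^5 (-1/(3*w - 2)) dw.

-log(13)/3

An antiderivative is F(w) = -log(3*w - 2)/3.
Then F(5) - F(1) = (-log(13)/3) - (0) = -log(13)/3.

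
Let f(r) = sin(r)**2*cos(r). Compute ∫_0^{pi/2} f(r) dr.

Let u = sin(r), so du = cos(r) dr. When r = 0, u = 0; when r = pi/2, u = 1.
The integral becomes ∫ u**2 du from 0 to 1, with antiderivative u**3/3.
Back in r: F(r) = sin(r)**3/3.
Then F(pi/2) - F(0) = (1/3) - (0) = 1/3.

1/3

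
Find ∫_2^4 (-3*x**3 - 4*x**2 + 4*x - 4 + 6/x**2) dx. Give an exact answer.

By the power rule, an antiderivative is F(x) = -3*x**4/4 - 4*x**3/3 + 2*x**2 - 4*x - 6/x.
Then F(4) - F(2) = (-1577/6) - (-77/3) = -1423/6.

-1423/6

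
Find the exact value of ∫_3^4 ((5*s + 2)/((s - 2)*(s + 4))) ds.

-3*log(7) + 11*log(2)

Factor the denominator: s**2 + 2*s - 8 = (s + 4)(s - 2).
Partial fractions: (5*s + 2)/((s - 2)*(s + 4)) = 3/(s + 4) + 2/(s - 2).
An antiderivative is F(s) = 2*log(s - 2) + 3*log(s + 4).
Then F(4) - F(3) = (11*log(2)) - (3*log(7)) = -3*log(7) + 11*log(2).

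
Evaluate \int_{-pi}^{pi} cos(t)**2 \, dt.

Use the identity cos^2(t) = (1 + cos(2*t))/2.
An antiderivative is F(t) = t/2 + sin(2*t)/4.
Then F(pi) - F(-pi) = (pi/2) - (-pi/2) = pi.

pi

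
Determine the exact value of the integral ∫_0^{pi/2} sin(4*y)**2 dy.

Use the identity sin^2(4*y) = (1 - cos(8*y))/2.
An antiderivative is F(y) = y/2 - sin(8*y)/16.
Then F(pi/2) - F(0) = (pi/4) - (0) = pi/4.

pi/4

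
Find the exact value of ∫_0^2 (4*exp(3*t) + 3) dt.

14/3 + 4*exp(6)/3

An antiderivative is F(t) = 4*exp(3*t)/3 + 3*t.
Then F(2) - F(0) = (6 + 4*exp(6)/3) - (4/3) = 14/3 + 4*exp(6)/3.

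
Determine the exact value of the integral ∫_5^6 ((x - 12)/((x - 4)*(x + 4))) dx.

log(50/81)

Factor the denominator: x**2 - 16 = (x + 4)(x - 4).
Partial fractions: (x - 12)/((x - 4)*(x + 4)) = 2/(x + 4) - 1/(x - 4).
An antiderivative is F(x) = -log(x - 4) + 2*log(x + 4).
Then F(6) - F(5) = (log(50)) - (log(81)) = log(50/81).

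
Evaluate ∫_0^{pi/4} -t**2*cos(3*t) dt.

sqrt(2)*(-9*pi**2 + 32 + 24*pi)/864

Integrate by parts twice (u = t^2, dv = -cos(3*t) dt).
An antiderivative is F(t) = -t**2*sin(3*t)/3 - 2*t*cos(3*t)/9 + 2*sin(3*t)/27.
Then F(pi/4) - F(0) = (sqrt(2)*(-9*pi**2 + 32 + 24*pi)/864) - (0) = sqrt(2)*(-9*pi**2 + 32 + 24*pi)/864.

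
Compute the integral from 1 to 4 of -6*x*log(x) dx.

Integrate by parts once (u = ln x, dv = -6*x dx).
An antiderivative is F(x) = -3*x**2*(2*log(x) - 1)/2.
Then F(4) - F(1) = (24 - 96*log(2)) - (3/2) = 45/2 - 96*log(2).

45/2 - 96*log(2)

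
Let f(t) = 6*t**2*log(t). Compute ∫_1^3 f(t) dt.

-52/3 + 54*log(3)

Integrate by parts once (u = ln t, dv = 6*t**2 dt).
An antiderivative is F(t) = 2*t**3*(3*log(t) - 1)/3.
Then F(3) - F(1) = (-18 + 54*log(3)) - (-2/3) = -52/3 + 54*log(3).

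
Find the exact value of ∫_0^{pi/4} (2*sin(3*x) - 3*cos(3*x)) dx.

2/3 - sqrt(2)/6

An antiderivative is F(x) = -sin(3*x) - 2*cos(3*x)/3.
Then F(pi/4) - F(0) = (-sqrt(2)/6) - (-2/3) = 2/3 - sqrt(2)/6.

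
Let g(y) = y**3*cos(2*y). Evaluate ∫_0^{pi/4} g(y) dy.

-3*pi/16 + pi**3/128 + 3/8

Integrate by parts 3 times (u = y^3, dv = cos(2*y) dy).
An antiderivative is F(y) = y**3*sin(2*y)/2 + 3*y**2*cos(2*y)/4 - 3*y*sin(2*y)/4 - 3*cos(2*y)/8.
Then F(pi/4) - F(0) = (pi*(-24 + pi**2)/128) - (-3/8) = -3*pi/16 + pi**3/128 + 3/8.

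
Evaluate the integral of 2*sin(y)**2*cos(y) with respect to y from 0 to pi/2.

Let u = sin(y), so du = cos(y) dy. When y = 0, u = 0; when y = pi/2, u = 1.
The integral becomes 2·∫ u**2 du from 0 to 1, with antiderivative 2*u**3/3.
Back in y: F(y) = 2*sin(y)**3/3.
Then F(pi/2) - F(0) = (2/3) - (0) = 2/3.

2/3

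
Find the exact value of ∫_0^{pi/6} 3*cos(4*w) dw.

3*sqrt(3)/8

An antiderivative is F(w) = 3*sin(4*w)/4.
Then F(pi/6) - F(0) = (3*sqrt(3)/8) - (0) = 3*sqrt(3)/8.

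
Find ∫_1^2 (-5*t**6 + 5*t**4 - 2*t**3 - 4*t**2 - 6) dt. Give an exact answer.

By the power rule, an antiderivative is F(t) = -5*t**7/7 + t**5 - t**4/2 - 4*t**3/3 - 6*t.
Then F(2) - F(1) = (-1892/21) - (-317/42) = -3467/42.

-3467/42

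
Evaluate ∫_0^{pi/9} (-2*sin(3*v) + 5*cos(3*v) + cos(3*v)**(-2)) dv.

-1/3 + 7*sqrt(3)/6

An antiderivative is F(v) = 5*sin(3*v)/3 + 2*cos(3*v)/3 + tan(3*v)/3.
Then F(pi/9) - F(0) = (1/3 + 7*sqrt(3)/6) - (2/3) = -1/3 + 7*sqrt(3)/6.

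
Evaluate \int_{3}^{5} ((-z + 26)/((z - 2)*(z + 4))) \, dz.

Factor the denominator: z**2 + 2*z - 8 = (z + 4)(z - 2).
Partial fractions: (-z + 26)/((z - 2)*(z + 4)) = -5/(z + 4) + 4/(z - 2).
An antiderivative is F(z) = 4*log(z - 2) - 5*log(z + 4).
Then F(5) - F(3) = (-6*log(3)) - (-5*log(7)) = -6*log(3) + 5*log(7).

-6*log(3) + 5*log(7)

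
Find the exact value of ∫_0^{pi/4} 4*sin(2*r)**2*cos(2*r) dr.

Let u = sin(2*r), so du = 2*cos(2*r) dr. When r = 0, u = 0; when r = pi/4, u = 1.
The integral becomes 2·∫ u**2 du from 0 to 1, with antiderivative 2*u**3/3.
Back in r: F(r) = 2*sin(2*r)**3/3.
Then F(pi/4) - F(0) = (2/3) - (0) = 2/3.

2/3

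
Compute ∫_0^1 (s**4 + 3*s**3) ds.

19/20

By the power rule, an antiderivative is F(s) = s**5/5 + 3*s**4/4.
Then F(1) - F(0) = (19/20) - (0) = 19/20.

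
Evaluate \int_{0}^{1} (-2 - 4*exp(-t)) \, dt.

An antiderivative is F(t) = -2*t + 4*exp(-t).
Then F(1) - F(0) = (-2 + 4*exp(-1)) - (4) = -6 + 4*exp(-1).

-6 + 4*exp(-1)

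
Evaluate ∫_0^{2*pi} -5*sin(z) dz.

0

An antiderivative is F(z) = 5*cos(z).
Then F(2*pi) - F(0) = (5) - (5) = 0.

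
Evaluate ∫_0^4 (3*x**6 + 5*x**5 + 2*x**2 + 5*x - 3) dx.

73540/7

By the power rule, an antiderivative is F(x) = 3*x**7/7 + 5*x**6/6 + 2*x**3/3 + 5*x**2/2 - 3*x.
Then F(4) - F(0) = (73540/7) - (0) = 73540/7.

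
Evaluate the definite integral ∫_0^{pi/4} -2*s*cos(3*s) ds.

-sqrt(2)*pi/12 + sqrt(2)/9 + 2/9

Integrate by parts once (u = s, dv = -2*cos(3*s) ds).
An antiderivative is F(s) = -2*s*sin(3*s)/3 - 2*cos(3*s)/9.
Then F(pi/4) - F(0) = (sqrt(2)*(4 - 3*pi)/36) - (-2/9) = -sqrt(2)*pi/12 + sqrt(2)/9 + 2/9.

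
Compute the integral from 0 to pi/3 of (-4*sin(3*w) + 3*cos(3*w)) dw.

An antiderivative is F(w) = sin(3*w) + 4*cos(3*w)/3.
Then F(pi/3) - F(0) = (-4/3) - (4/3) = -8/3.

-8/3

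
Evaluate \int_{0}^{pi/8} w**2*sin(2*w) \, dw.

-1/4 - sqrt(2)*pi**2/256 + sqrt(2)*pi/32 + sqrt(2)/8

Integrate by parts twice (u = w^2, dv = sin(2*w) dw).
An antiderivative is F(w) = -w**2*cos(2*w)/2 + w*sin(2*w)/2 + cos(2*w)/4.
Then F(pi/8) - F(0) = (sqrt(2)*(-pi**2 + 8*pi + 32)/256) - (1/4) = -1/4 - sqrt(2)*pi**2/256 + sqrt(2)*pi/32 + sqrt(2)/8.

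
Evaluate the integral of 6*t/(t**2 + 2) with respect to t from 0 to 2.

Let u = t**2 + 2, so du = 2*t dt. When t = 0, u = 2; when t = 2, u = 6.
The integral becomes 3·∫ 1/u du from 2 to 6, with antiderivative 3*log(u).
Back in t: F(t) = 3*log(t**2 + 2).
Then F(2) - F(0) = (3*log(2) + 3*log(3)) - (log(8)) = log(27).

log(27)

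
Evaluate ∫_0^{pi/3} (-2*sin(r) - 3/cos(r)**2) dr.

An antiderivative is F(r) = 2*cos(r) - 3*tan(r).
Then F(pi/3) - F(0) = (1 - 3*sqrt(3)) - (2) = -3*sqrt(3) - 1.

-3*sqrt(3) - 1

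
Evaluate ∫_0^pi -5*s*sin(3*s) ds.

-5*pi/3

Integrate by parts once (u = s, dv = -5*sin(3*s) ds).
An antiderivative is F(s) = 5*s*cos(3*s)/3 - 5*sin(3*s)/9.
Then F(pi) - F(0) = (-5*pi/3) - (0) = -5*pi/3.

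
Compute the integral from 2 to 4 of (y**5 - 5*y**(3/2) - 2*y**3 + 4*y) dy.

By the power rule, an antiderivative is F(y) = y**6/6 - 2*y**(5/2) - y**4/2 + 2*y**2.
Then F(4) - F(2) = (1568/3) - (32/3 - 8*sqrt(2)) = 8*sqrt(2) + 512.

8*sqrt(2) + 512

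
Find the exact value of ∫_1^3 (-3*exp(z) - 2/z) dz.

An antiderivative is F(z) = -3*exp(z) - 2*log(z).
Then F(3) - F(1) = (-3*exp(3) - log(9)) - (-3*exp(1)) = -3*exp(3) - log(9) + 3*exp(1).

-3*exp(3) - log(9) + 3*exp(1)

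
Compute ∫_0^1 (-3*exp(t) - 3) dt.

-3*E

An antiderivative is F(t) = -3*t - 3*exp(t).
Then F(1) - F(0) = (-3*E - 3) - (-3) = -3*E.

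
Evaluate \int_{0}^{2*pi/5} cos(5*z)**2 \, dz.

Use the identity cos^2(5*z) = (1 + cos(10*z))/2.
An antiderivative is F(z) = z/2 + sin(10*z)/20.
Then F(2*pi/5) - F(0) = (pi/5) - (0) = pi/5.

pi/5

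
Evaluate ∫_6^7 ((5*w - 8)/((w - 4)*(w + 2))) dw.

-11*log(2) + 8*log(3)

Factor the denominator: w**2 - 2*w - 8 = (w + 2)(w - 4).
Partial fractions: (5*w - 8)/((w - 4)*(w + 2)) = 3/(w + 2) + 2/(w - 4).
An antiderivative is F(w) = 2*log(w - 4) + 3*log(w + 2).
Then F(7) - F(6) = (8*log(3)) - (11*log(2)) = -11*log(2) + 8*log(3).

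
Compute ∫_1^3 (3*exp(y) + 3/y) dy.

-3*exp(1) + 3*log(3) + 3*exp(3)

An antiderivative is F(y) = 3*exp(y) + 3*log(y).
Then F(3) - F(1) = (3*log(3) + 3*exp(3)) - (3*exp(1)) = -3*exp(1) + 3*log(3) + 3*exp(3).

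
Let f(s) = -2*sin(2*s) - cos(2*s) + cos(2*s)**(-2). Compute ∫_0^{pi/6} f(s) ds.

An antiderivative is F(s) = -sin(2*s)/2 + cos(2*s) + tan(2*s)/2.
Then F(pi/6) - F(0) = (sqrt(3)/4 + 1/2) - (1) = -1/2 + sqrt(3)/4.

-1/2 + sqrt(3)/4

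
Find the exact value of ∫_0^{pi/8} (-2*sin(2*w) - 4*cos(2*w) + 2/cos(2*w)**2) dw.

An antiderivative is F(w) = -2*sin(2*w) + cos(2*w) + tan(2*w).
Then F(pi/8) - F(0) = (1 - sqrt(2)/2) - (1) = -sqrt(2)/2.

-sqrt(2)/2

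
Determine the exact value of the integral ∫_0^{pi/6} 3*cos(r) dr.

3/2

An antiderivative is F(r) = 3*sin(r).
Then F(pi/6) - F(0) = (3/2) - (0) = 3/2.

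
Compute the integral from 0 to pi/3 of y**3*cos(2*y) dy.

Integrate by parts 3 times (u = y^3, dv = cos(2*y) dy).
An antiderivative is F(y) = y**3*sin(2*y)/2 + 3*y**2*cos(2*y)/4 - 3*y*sin(2*y)/4 - 3*cos(2*y)/8.
Then F(pi/3) - F(0) = (-sqrt(3)*pi/8 - pi**2/24 + 3/16 + sqrt(3)*pi**3/108) - (-3/8) = -sqrt(3)*pi/8 - pi**2/24 + sqrt(3)*pi**3/108 + 9/16.

-sqrt(3)*pi/8 - pi**2/24 + sqrt(3)*pi**3/108 + 9/16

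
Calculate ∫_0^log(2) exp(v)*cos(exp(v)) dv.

-sin(1) + sin(2)

Let u = exp(v), so du = exp(v) dv. When v = 0, u = 1; when v = log(2), u = 2.
The integral becomes ∫ cos(u) du from 1 to 2, with antiderivative sin(u).
Back in v: F(v) = sin(exp(v)).
Then F(log(2)) - F(0) = (sin(2)) - (sin(1)) = -sin(1) + sin(2).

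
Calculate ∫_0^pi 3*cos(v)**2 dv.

3*pi/2

Use the identity cos^2(v) = (1 + cos(2*v))/2.
An antiderivative is F(v) = 3*v/2 + 3*sin(2*v)/4.
Then F(pi) - F(0) = (3*pi/2) - (0) = 3*pi/2.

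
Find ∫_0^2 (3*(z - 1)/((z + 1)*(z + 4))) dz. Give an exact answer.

log(27/32)

Factor the denominator: z**2 + 5*z + 4 = (z + 4)(z + 1).
Partial fractions: 3*(z - 1)/((z + 1)*(z + 4)) = 5/(z + 4) - 2/(z + 1).
An antiderivative is F(z) = -2*log(z + 1) + 5*log(z + 4).
Then F(2) - F(0) = (3*log(3) + 5*log(2)) - (10*log(2)) = log(27/32).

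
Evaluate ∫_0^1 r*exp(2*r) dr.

Integrate by parts once (u = r, dv = exp(2*r) dr).
An antiderivative is F(r) = (2*r - 1)*exp(2*r)/4.
Then F(1) - F(0) = (exp(2)/4) - (-1/4) = 1/4 + exp(2)/4.

1/4 + exp(2)/4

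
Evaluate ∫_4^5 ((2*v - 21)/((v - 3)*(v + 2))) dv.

-8*log(2) - 5*log(3) + 5*log(7)

Factor the denominator: v**2 - v - 6 = (v + 2)(v - 3).
Partial fractions: (2*v - 21)/((v - 3)*(v + 2)) = 5/(v + 2) - 3/(v - 3).
An antiderivative is F(v) = -3*log(v - 3) + 5*log(v + 2).
Then F(5) - F(4) = (-3*log(2) + 5*log(7)) - (5*log(2) + 5*log(3)) = -8*log(2) - 5*log(3) + 5*log(7).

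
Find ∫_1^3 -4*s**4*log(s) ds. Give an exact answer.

968/25 - 972*log(3)/5

Integrate by parts once (u = ln s, dv = -4*s**4 ds).
An antiderivative is F(s) = -4*s**5*(5*log(s) - 1)/25.
Then F(3) - F(1) = (972/25 - 972*log(3)/5) - (4/25) = 968/25 - 972*log(3)/5.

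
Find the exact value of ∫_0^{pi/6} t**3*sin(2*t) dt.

Integrate by parts 3 times (u = t^3, dv = sin(2*t) dt).
An antiderivative is F(t) = -t**3*cos(2*t)/2 + 3*t**2*sin(2*t)/4 + 3*t*cos(2*t)/4 - 3*sin(2*t)/8.
Then F(pi/6) - F(0) = (-3*sqrt(3)/16 - pi**3/864 + sqrt(3)*pi**2/96 + pi/16) - (0) = -3*sqrt(3)/16 - pi**3/864 + sqrt(3)*pi**2/96 + pi/16.

-3*sqrt(3)/16 - pi**3/864 + sqrt(3)*pi**2/96 + pi/16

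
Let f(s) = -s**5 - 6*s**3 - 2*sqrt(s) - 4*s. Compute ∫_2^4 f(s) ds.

-3200/3 + 8*sqrt(2)/3

By the power rule, an antiderivative is F(s) = -s**6/6 - 3*s**4/2 - 4*s**(3/2)/3 - 2*s**2.
Then F(4) - F(2) = (-3328/3) - (-128/3 - 8*sqrt(2)/3) = -3200/3 + 8*sqrt(2)/3.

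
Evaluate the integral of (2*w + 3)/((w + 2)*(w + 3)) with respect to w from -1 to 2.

Factor the denominator: w**2 + 5*w + 6 = (w + 3)(w + 2).
Partial fractions: (2*w + 3)/((w + 2)*(w + 3)) = 3/(w + 3) - 1/(w + 2).
An antiderivative is F(w) = -log(w + 2) + 3*log(w + 3).
Then F(2) - F(-1) = (-2*log(2) + 3*log(5)) - (log(8)) = -5*log(2) + 3*log(5).

-5*log(2) + 3*log(5)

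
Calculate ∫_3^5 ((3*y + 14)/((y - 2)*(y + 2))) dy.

Factor the denominator: y**2 - 4 = (y + 2)(y - 2).
Partial fractions: (3*y + 14)/((y - 2)*(y + 2)) = -2/(y + 2) + 5/(y - 2).
An antiderivative is F(y) = 5*log(y - 2) - 2*log(y + 2).
Then F(5) - F(3) = (-2*log(7) + 5*log(3)) - (-log(25)) = -2*log(7) + 2*log(5) + 5*log(3).

-2*log(7) + 2*log(5) + 5*log(3)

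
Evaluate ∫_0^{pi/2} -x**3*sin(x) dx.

Integrate by parts 3 times (u = x^3, dv = -sin(x) dx).
An antiderivative is F(x) = x**3*cos(x) - 3*x**2*sin(x) - 6*x*cos(x) + 6*sin(x).
Then F(pi/2) - F(0) = (6 - 3*pi**2/4) - (0) = 6 - 3*pi**2/4.

6 - 3*pi**2/4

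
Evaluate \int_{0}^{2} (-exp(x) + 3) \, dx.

An antiderivative is F(x) = 3*x - exp(x).
Then F(2) - F(0) = (6 - exp(2)) - (-1) = 7 - exp(2).

7 - exp(2)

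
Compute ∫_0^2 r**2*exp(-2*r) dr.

Integrate by parts twice (u = r^2, dv = exp(-2*r) dr).
An antiderivative is F(r) = (-2*r**2 - 2*r - 1)*exp(-2*r)/4.
Then F(2) - F(0) = (-13*exp(-4)/4) - (-1/4) = (-13 + exp(4))*exp(-4)/4.

(-13 + exp(4))*exp(-4)/4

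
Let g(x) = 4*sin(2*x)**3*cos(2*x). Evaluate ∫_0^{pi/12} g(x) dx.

1/32

Let u = sin(2*x), so du = 2*cos(2*x) dx. When x = 0, u = 0; when x = pi/12, u = 1/2.
The integral becomes 2·∫ u**3 du from 0 to 1/2, with antiderivative u**4/2.
Back in x: F(x) = sin(2*x)**4/2.
Then F(pi/12) - F(0) = (1/32) - (0) = 1/32.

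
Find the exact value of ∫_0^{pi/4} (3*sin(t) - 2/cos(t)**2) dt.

An antiderivative is F(t) = -3*cos(t) - 2*tan(t).
Then F(pi/4) - F(0) = (-3*sqrt(2)/2 - 2) - (-3) = 1 - 3*sqrt(2)/2.

1 - 3*sqrt(2)/2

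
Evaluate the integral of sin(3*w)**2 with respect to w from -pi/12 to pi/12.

-1/6 + pi/12

Use the identity sin^2(3*w) = (1 - cos(6*w))/2.
An antiderivative is F(w) = w/2 - sin(6*w)/12.
Then F(pi/12) - F(-pi/12) = (-1/12 + pi/24) - (1/12 - pi/24) = -1/6 + pi/12.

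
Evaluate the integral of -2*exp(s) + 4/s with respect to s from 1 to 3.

An antiderivative is F(s) = -2*exp(s) + 4*log(s).
Then F(3) - F(1) = (-2*exp(3) + log(81)) - (-2*exp(1)) = -2*exp(3) + 4*log(3) + 2*exp(1).

-2*exp(3) + 4*log(3) + 2*exp(1)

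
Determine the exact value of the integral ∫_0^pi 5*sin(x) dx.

An antiderivative is F(x) = -5*cos(x).
Then F(pi) - F(0) = (5) - (-5) = 10.

10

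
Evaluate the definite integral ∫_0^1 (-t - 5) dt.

By the power rule, an antiderivative is F(t) = -t**2/2 - 5*t.
Then F(1) - F(0) = (-11/2) - (0) = -11/2.

-11/2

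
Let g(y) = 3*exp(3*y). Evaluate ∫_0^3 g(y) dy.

-1 + exp(9)

Let u = 3*y, so du = 3 dy. When y = 0, u = 0; when y = 3, u = 9.
The integral becomes ∫ exp(u) du from 0 to 9, with antiderivative exp(u).
Back in y: F(y) = exp(3*y).
Then F(3) - F(0) = (exp(9)) - (1) = -1 + exp(9).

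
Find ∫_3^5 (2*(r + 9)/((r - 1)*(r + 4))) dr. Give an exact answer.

Factor the denominator: r**2 + 3*r - 4 = (r + 4)(r - 1).
Partial fractions: 2*(r + 9)/((r - 1)*(r + 4)) = -2/(r + 4) + 4/(r - 1).
An antiderivative is F(r) = 4*log(r - 1) - 2*log(r + 4).
Then F(5) - F(3) = (-4*log(3) + 8*log(2)) - (log(16/49)) = -4*log(3) + 4*log(2) + 2*log(7).

-4*log(3) + 4*log(2) + 2*log(7)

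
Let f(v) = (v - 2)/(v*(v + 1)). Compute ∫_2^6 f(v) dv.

-5*log(3) + 3*log(7)

Factor the denominator: v**2 + v = (v + 1)v.
Partial fractions: (v - 2)/(v*(v + 1)) = 3/(v + 1) - 2/v.
An antiderivative is F(v) = -2*log(v) + 3*log(v + 1).
Then F(6) - F(2) = (-2*log(3) - 2*log(2) + 3*log(7)) - (log(27/4)) = -5*log(3) + 3*log(7).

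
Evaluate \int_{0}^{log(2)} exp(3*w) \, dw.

Let u = exp(w), so du = exp(w) dw. When w = 0, u = 1; when w = log(2), u = 2.
The integral becomes ∫ u**2 du from 1 to 2, with antiderivative u**3/3.
Back in w: F(w) = exp(3*w)/3.
Then F(log(2)) - F(0) = (8/3) - (1/3) = 7/3.

7/3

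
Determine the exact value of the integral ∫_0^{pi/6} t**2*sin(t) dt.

-2 - sqrt(3)*pi**2/72 + pi/6 + sqrt(3)

Integrate by parts twice (u = t^2, dv = sin(t) dt).
An antiderivative is F(t) = -t**2*cos(t) + 2*t*sin(t) + 2*cos(t).
Then F(pi/6) - F(0) = (-sqrt(3)*pi**2/72 + pi/6 + sqrt(3)) - (2) = -2 - sqrt(3)*pi**2/72 + pi/6 + sqrt(3).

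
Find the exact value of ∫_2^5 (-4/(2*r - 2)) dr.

An antiderivative is F(r) = -2*log(2*r - 2).
Then F(5) - F(2) = (-log(64)) - (-log(4)) = -log(16).

-log(16)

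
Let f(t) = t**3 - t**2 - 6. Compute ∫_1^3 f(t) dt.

By the power rule, an antiderivative is F(t) = t**4/4 - t**3/3 - 6*t.
Then F(3) - F(1) = (-27/4) - (-73/12) = -2/3.

-2/3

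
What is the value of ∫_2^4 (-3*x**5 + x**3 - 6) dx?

-1968

By the power rule, an antiderivative is F(x) = -x**6/2 + x**4/4 - 6*x.
Then F(4) - F(2) = (-2008) - (-40) = -1968.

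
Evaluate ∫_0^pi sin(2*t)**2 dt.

Use the identity sin^2(2*t) = (1 - cos(4*t))/2.
An antiderivative is F(t) = t/2 - sin(4*t)/8.
Then F(pi) - F(0) = (pi/2) - (0) = pi/2.

pi/2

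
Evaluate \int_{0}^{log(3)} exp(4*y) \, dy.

20

Let u = exp(y), so du = exp(y) dy. When y = 0, u = 1; when y = log(3), u = 3.
The integral becomes ∫ u**3 du from 1 to 3, with antiderivative u**4/4.
Back in y: F(y) = exp(4*y)/4.
Then F(log(3)) - F(0) = (81/4) - (1/4) = 20.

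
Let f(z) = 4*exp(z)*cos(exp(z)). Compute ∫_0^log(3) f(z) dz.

-4*sin(1) + 4*sin(3)

Let u = exp(z), so du = exp(z) dz. When z = 0, u = 1; when z = log(3), u = 3.
The integral becomes 4·∫ cos(u) du from 1 to 3, with antiderivative 4*sin(u).
Back in z: F(z) = 4*sin(exp(z)).
Then F(log(3)) - F(0) = (4*sin(3)) - (4*sin(1)) = -4*sin(1) + 4*sin(3).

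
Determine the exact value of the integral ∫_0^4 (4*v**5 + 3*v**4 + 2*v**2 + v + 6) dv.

51296/15

By the power rule, an antiderivative is F(v) = 2*v**6/3 + 3*v**5/5 + 2*v**3/3 + v**2/2 + 6*v.
Then F(4) - F(0) = (51296/15) - (0) = 51296/15.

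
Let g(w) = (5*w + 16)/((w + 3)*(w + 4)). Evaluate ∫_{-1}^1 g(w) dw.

-4*log(3) + log(2) + 4*log(5)

Factor the denominator: w**2 + 7*w + 12 = (w + 4)(w + 3).
Partial fractions: (5*w + 16)/((w + 3)*(w + 4)) = 4/(w + 4) + 1/(w + 3).
An antiderivative is F(w) = log(w + 3) + 4*log(w + 4).
Then F(1) - F(-1) = (2*log(2) + 4*log(5)) - (log(2) + 4*log(3)) = -4*log(3) + log(2) + 4*log(5).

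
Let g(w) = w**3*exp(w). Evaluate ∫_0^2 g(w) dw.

Integrate by parts 3 times (u = w^3, dv = exp(w) dw).
An antiderivative is F(w) = (w**3 - 3*w**2 + 6*w - 6)*exp(w).
Then F(2) - F(0) = (2*exp(2)) - (-6) = 6 + 2*exp(2).

6 + 2*exp(2)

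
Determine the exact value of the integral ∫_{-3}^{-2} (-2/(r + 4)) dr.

An antiderivative is F(r) = -2*log(r + 4).
Then F(-2) - F(-3) = (-log(4)) - (0) = -log(4).

-log(4)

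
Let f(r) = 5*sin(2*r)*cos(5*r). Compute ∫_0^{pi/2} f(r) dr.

-10/21

Use the identity sin(2*r)cos(5*r) = [sin(7*r) + sin(-3*r)]/2.
An antiderivative is F(r) = 5*cos(3*r)/6 - 5*cos(7*r)/14.
Then F(pi/2) - F(0) = (0) - (10/21) = -10/21.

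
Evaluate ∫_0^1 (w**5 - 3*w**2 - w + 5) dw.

By the power rule, an antiderivative is F(w) = w**6/6 - w**3 - w**2/2 + 5*w.
Then F(1) - F(0) = (11/3) - (0) = 11/3.

11/3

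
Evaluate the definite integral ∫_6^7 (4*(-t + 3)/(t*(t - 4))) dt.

Factor the denominator: t**2 - 4*t = t(t - 4).
Partial fractions: 4*(-t + 3)/(t*(t - 4)) = -3/t - 1/(t - 4).
An antiderivative is F(t) = -3*log(t) - log(t - 4).
Then F(7) - F(6) = (-3*log(7) - log(3)) - (-3*log(3) - 4*log(2)) = -3*log(7) + 2*log(3) + 4*log(2).

-3*log(7) + 2*log(3) + 4*log(2)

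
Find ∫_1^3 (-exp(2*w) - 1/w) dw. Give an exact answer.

-exp(6)/2 - log(3) + exp(2)/2

An antiderivative is F(w) = -exp(2*w)/2 - log(w).
Then F(3) - F(1) = (-exp(6)/2 - log(3)) - (-exp(2)/2) = -exp(6)/2 - log(3) + exp(2)/2.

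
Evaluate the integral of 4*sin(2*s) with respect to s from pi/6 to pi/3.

An antiderivative is F(s) = -2*cos(2*s).
Then F(pi/3) - F(pi/6) = (1) - (-1) = 2.

2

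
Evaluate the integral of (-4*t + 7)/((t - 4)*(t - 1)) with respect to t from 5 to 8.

Factor the denominator: t**2 - 5*t + 4 = (t - 1)(t - 4).
Partial fractions: (-4*t + 7)/((t - 4)*(t - 1)) = -1/(t - 1) - 3/(t - 4).
An antiderivative is F(t) = -3*log(t - 4) - log(t - 1).
Then F(8) - F(5) = (-6*log(2) - log(7)) - (-log(4)) = -4*log(2) - log(7).

-4*log(2) - log(7)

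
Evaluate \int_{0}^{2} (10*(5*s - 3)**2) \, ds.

Let u = 5*s - 3, so du = 5 ds. When s = 0, u = -3; when s = 2, u = 7.
The integral becomes 2·∫ u**2 du from -3 to 7, with antiderivative 2*u**3/3.
Back in s: F(s) = 2*(5*s - 3)**3/3.
Then F(2) - F(0) = (686/3) - (-18) = 740/3.

740/3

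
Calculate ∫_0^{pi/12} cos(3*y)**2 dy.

Use the identity cos^2(3*y) = (1 + cos(6*y))/2.
An antiderivative is F(y) = y/2 + sin(6*y)/12.
Then F(pi/12) - F(0) = (1/12 + pi/24) - (0) = 1/12 + pi/24.

1/12 + pi/24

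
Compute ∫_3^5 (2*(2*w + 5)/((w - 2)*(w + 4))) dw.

-log(7) + 5*log(3)

Factor the denominator: w**2 + 2*w - 8 = (w + 4)(w - 2).
Partial fractions: 2*(2*w + 5)/((w - 2)*(w + 4)) = 1/(w + 4) + 3/(w - 2).
An antiderivative is F(w) = 3*log(w - 2) + log(w + 4).
Then F(5) - F(3) = (5*log(3)) - (log(7)) = -log(7) + 5*log(3).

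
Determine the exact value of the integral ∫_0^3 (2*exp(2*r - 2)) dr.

Let u = 2*r - 2, so du = 2 dr. When r = 0, u = -2; when r = 3, u = 4.
The integral becomes ∫ exp(u) du from -2 to 4, with antiderivative exp(u).
Back in r: F(r) = exp(2*r - 2).
Then F(3) - F(0) = (exp(4)) - (exp(-2)) = -(1 - exp(6))*exp(-2).

-(1 - exp(6))*exp(-2)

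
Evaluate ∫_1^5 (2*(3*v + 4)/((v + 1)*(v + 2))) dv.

-2*log(3) + 4*log(7)

Factor the denominator: v**2 + 3*v + 2 = (v + 2)(v + 1).
Partial fractions: 2*(3*v + 4)/((v + 1)*(v + 2)) = 4/(v + 2) + 2/(v + 1).
An antiderivative is F(v) = 2*log(v + 1) + 4*log(v + 2).
Then F(5) - F(1) = (2*log(2) + 2*log(3) + 4*log(7)) - (2*log(2) + 4*log(3)) = -2*log(3) + 4*log(7).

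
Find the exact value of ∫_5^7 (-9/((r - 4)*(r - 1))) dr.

-log(8)

Factor the denominator: r**2 - 5*r + 4 = (r - 1)(r - 4).
Partial fractions: -9/((r - 4)*(r - 1)) = 3/(r - 1) - 3/(r - 4).
An antiderivative is F(r) = -3*log(r - 4) + 3*log(r - 1).
Then F(7) - F(5) = (log(8)) - (log(64)) = -log(8).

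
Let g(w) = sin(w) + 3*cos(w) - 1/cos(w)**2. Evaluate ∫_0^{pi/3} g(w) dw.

1/2 + sqrt(3)/2

An antiderivative is F(w) = 3*sin(w) - cos(w) - tan(w).
Then F(pi/3) - F(0) = (-1/2 + sqrt(3)/2) - (-1) = 1/2 + sqrt(3)/2.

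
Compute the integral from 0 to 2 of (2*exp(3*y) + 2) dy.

An antiderivative is F(y) = 2*exp(3*y)/3 + 2*y.
Then F(2) - F(0) = (4 + 2*exp(6)/3) - (2/3) = 10/3 + 2*exp(6)/3.

10/3 + 2*exp(6)/3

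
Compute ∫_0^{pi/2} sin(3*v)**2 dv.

pi/4

Use the identity sin^2(3*v) = (1 - cos(6*v))/2.
An antiderivative is F(v) = v/2 - sin(6*v)/12.
Then F(pi/2) - F(0) = (pi/4) - (0) = pi/4.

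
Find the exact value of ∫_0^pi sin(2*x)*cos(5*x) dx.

Use the identity sin(2*x)cos(5*x) = [sin(7*x) + sin(-3*x)]/2.
An antiderivative is F(x) = cos(3*x)/6 - cos(7*x)/14.
Then F(pi) - F(0) = (-2/21) - (2/21) = -4/21.

-4/21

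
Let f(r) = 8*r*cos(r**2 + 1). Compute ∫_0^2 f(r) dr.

Let u = r**2 + 1, so du = 2*r dr. When r = 0, u = 1; when r = 2, u = 5.
The integral becomes 4·∫ cos(u) du from 1 to 5, with antiderivative 4*sin(u).
Back in r: F(r) = 4*sin(r**2 + 1).
Then F(2) - F(0) = (4*sin(5)) - (4*sin(1)) = 4*sin(5) - 4*sin(1).

4*sin(5) - 4*sin(1)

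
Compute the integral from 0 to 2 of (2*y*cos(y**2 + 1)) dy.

sin(5) - sin(1)

Let u = y**2 + 1, so du = 2*y dy. When y = 0, u = 1; when y = 2, u = 5.
The integral becomes ∫ cos(u) du from 1 to 5, with antiderivative sin(u).
Back in y: F(y) = sin(y**2 + 1).
Then F(2) - F(0) = (sin(5)) - (sin(1)) = sin(5) - sin(1).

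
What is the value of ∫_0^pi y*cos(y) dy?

Integrate by parts once (u = y, dv = cos(y) dy).
An antiderivative is F(y) = y*sin(y) + cos(y).
Then F(pi) - F(0) = (-1) - (1) = -2.

-2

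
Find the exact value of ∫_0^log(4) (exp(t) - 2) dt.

An antiderivative is F(t) = -2*t + exp(t).
Then F(log(4)) - F(0) = (4 - 4*log(2)) - (1) = 3 - log(16).

3 - log(16)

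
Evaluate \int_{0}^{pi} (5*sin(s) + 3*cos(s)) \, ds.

10

An antiderivative is F(s) = 3*sin(s) - 5*cos(s).
Then F(pi) - F(0) = (5) - (-5) = 10.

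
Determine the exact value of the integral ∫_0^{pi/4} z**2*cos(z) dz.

Integrate by parts twice (u = z^2, dv = cos(z) dz).
An antiderivative is F(z) = z**2*sin(z) + 2*z*cos(z) - 2*sin(z).
Then F(pi/4) - F(0) = (sqrt(2)*(-32 + pi**2 + 8*pi)/32) - (0) = sqrt(2)*(-32 + pi**2 + 8*pi)/32.

sqrt(2)*(-32 + pi**2 + 8*pi)/32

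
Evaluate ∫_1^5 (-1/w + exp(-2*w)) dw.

-log(5) - exp(-10)/2 + exp(-2)/2

An antiderivative is F(w) = -log(w) - exp(-2*w)/2.
Then F(5) - F(1) = (-log(5) - exp(-10)/2) - (-exp(-2)/2) = -log(5) - exp(-10)/2 + exp(-2)/2.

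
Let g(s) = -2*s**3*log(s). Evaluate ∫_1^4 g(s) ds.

Integrate by parts once (u = ln s, dv = -2*s**3 ds).
An antiderivative is F(s) = -s**4*(4*log(s) - 1)/8.
Then F(4) - F(1) = (32 - 256*log(2)) - (1/8) = 255/8 - 256*log(2).

255/8 - 256*log(2)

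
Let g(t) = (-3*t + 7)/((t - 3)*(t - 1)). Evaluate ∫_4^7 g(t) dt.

-log(16)

Factor the denominator: t**2 - 4*t + 3 = (t - 1)(t - 3).
Partial fractions: (-3*t + 7)/((t - 3)*(t - 1)) = -2/(t - 1) - 1/(t - 3).
An antiderivative is F(t) = -log(t - 3) - 2*log(t - 1).
Then F(7) - F(4) = (-4*log(2) - 2*log(3)) - (-log(9)) = -log(16).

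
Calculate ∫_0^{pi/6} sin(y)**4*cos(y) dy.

Let u = sin(y), so du = cos(y) dy. When y = 0, u = 0; when y = pi/6, u = 1/2.
The integral becomes ∫ u**4 du from 0 to 1/2, with antiderivative u**5/5.
Back in y: F(y) = sin(y)**5/5.
Then F(pi/6) - F(0) = (1/160) - (0) = 1/160.

1/160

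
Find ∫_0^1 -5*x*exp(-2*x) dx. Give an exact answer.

-5/4 + 15*exp(-2)/4

Integrate by parts once (u = x, dv = -5*exp(-2*x) dx).
An antiderivative is F(x) = (10*x + 5)*exp(-2*x)/4.
Then F(1) - F(0) = (15*exp(-2)/4) - (5/4) = -5/4 + 15*exp(-2)/4.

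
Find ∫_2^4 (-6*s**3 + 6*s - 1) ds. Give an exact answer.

-326

By the power rule, an antiderivative is F(s) = -3*s**4/2 + 3*s**2 - s.
Then F(4) - F(2) = (-340) - (-14) = -326.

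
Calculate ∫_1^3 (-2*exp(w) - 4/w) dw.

-2*exp(3) - 4*log(3) + 2*exp(1)

An antiderivative is F(w) = -2*exp(w) - 4*log(w).
Then F(3) - F(1) = (-2*exp(3) - log(81)) - (-2*exp(1)) = -2*exp(3) - 4*log(3) + 2*exp(1).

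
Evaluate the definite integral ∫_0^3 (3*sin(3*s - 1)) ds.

-cos(8) + cos(1)

Let u = 3*s - 1, so du = 3 ds. When s = 0, u = -1; when s = 3, u = 8.
The integral becomes ∫ sin(u) du from -1 to 8, with antiderivative -cos(u).
Back in s: F(s) = -cos(3*s - 1).
Then F(3) - F(0) = (-cos(8)) - (-cos(1)) = -cos(8) + cos(1).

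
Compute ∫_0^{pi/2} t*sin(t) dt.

Integrate by parts once (u = t, dv = sin(t) dt).
An antiderivative is F(t) = -t*cos(t) + sin(t).
Then F(pi/2) - F(0) = (1) - (0) = 1.

1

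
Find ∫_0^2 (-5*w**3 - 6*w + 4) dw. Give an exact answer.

By the power rule, an antiderivative is F(w) = -5*w**4/4 - 3*w**2 + 4*w.
Then F(2) - F(0) = (-24) - (0) = -24.

-24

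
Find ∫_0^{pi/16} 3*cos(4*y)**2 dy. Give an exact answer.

Use the identity cos^2(4*y) = (1 + cos(8*y))/2.
An antiderivative is F(y) = 3*y/2 + 3*sin(8*y)/16.
Then F(pi/16) - F(0) = (3/16 + 3*pi/32) - (0) = 3/16 + 3*pi/32.

3/16 + 3*pi/32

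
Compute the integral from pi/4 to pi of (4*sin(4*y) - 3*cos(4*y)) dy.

An antiderivative is F(y) = -3*sin(4*y)/4 - cos(4*y).
Then F(pi) - F(pi/4) = (-1) - (1) = -2.

-2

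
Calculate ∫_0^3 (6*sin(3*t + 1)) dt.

2*cos(1) - 2*cos(10)

Let u = 3*t + 1, so du = 3 dt. When t = 0, u = 1; when t = 3, u = 10.
The integral becomes 2·∫ sin(u) du from 1 to 10, with antiderivative -2*cos(u).
Back in t: F(t) = -2*cos(3*t + 1).
Then F(3) - F(0) = (-2*cos(10)) - (-2*cos(1)) = 2*cos(1) - 2*cos(10).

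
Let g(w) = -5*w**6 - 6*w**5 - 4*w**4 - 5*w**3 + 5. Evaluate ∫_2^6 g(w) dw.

-8898052/35

By the power rule, an antiderivative is F(w) = -5*w**7/7 - w**6 - 4*w**5/5 - 5*w**4/4 + 5*w.
Then F(6) - F(2) = (-8904738/35) - (-6686/35) = -8898052/35.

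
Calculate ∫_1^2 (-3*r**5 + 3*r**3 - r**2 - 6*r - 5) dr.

-439/12

By the power rule, an antiderivative is F(r) = -r**6/2 + 3*r**4/4 - r**3/3 - 3*r**2 - 5*r.
Then F(2) - F(1) = (-134/3) - (-97/12) = -439/12.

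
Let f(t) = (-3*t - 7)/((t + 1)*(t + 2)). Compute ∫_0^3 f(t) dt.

Factor the denominator: t**2 + 3*t + 2 = (t + 2)(t + 1).
Partial fractions: (-3*t - 7)/((t + 1)*(t + 2)) = 1/(t + 2) - 4/(t + 1).
An antiderivative is F(t) = -4*log(t + 1) + log(t + 2).
Then F(3) - F(0) = (-8*log(2) + log(5)) - (log(2)) = -9*log(2) + log(5).

-9*log(2) + log(5)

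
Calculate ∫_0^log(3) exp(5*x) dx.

242/5

Let u = exp(x), so du = exp(x) dx. When x = 0, u = 1; when x = log(3), u = 3.
The integral becomes ∫ u**4 du from 1 to 3, with antiderivative u**5/5.
Back in x: F(x) = exp(5*x)/5.
Then F(log(3)) - F(0) = (243/5) - (1/5) = 242/5.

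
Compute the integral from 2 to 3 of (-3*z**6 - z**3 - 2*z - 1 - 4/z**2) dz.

-76049/84

By the power rule, an antiderivative is F(z) = -3*z**7/7 - z**4/4 - z**2 - z + 4/z.
Then F(3) - F(2) = (-81329/84) - (-440/7) = -76049/84.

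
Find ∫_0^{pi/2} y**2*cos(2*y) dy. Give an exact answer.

Integrate by parts twice (u = y^2, dv = cos(2*y) dy).
An antiderivative is F(y) = y**2*sin(2*y)/2 + y*cos(2*y)/2 - sin(2*y)/4.
Then F(pi/2) - F(0) = (-pi/4) - (0) = -pi/4.

-pi/4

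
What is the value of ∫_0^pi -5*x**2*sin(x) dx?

20 - 5*pi**2

Integrate by parts twice (u = x^2, dv = -5*sin(x) dx).
An antiderivative is F(x) = 5*x**2*cos(x) - 10*x*sin(x) - 10*cos(x).
Then F(pi) - F(0) = (10 - 5*pi**2) - (-10) = 20 - 5*pi**2.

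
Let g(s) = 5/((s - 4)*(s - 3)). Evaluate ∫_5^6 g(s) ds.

Factor the denominator: s**2 - 7*s + 12 = (s - 3)(s - 4).
Partial fractions: 5/((s - 4)*(s - 3)) = -5/(s - 3) + 5/(s - 4).
An antiderivative is F(s) = 5*log(s - 4) - 5*log(s - 3).
Then F(6) - F(5) = (-5*log(3) + 5*log(2)) - (-log(32)) = -5*log(3) + 10*log(2).

-5*log(3) + 10*log(2)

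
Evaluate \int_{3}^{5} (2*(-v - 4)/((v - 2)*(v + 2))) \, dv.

Factor the denominator: v**2 - 4 = (v + 2)(v - 2).
Partial fractions: 2*(-v - 4)/((v - 2)*(v + 2)) = 1/(v + 2) - 3/(v - 2).
An antiderivative is F(v) = -3*log(v - 2) + log(v + 2).
Then F(5) - F(3) = (log(7/27)) - (log(5)) = -3*log(3) - log(5) + log(7).

-3*log(3) - log(5) + log(7)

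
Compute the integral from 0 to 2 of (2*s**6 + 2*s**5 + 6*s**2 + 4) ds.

By the power rule, an antiderivative is F(s) = 2*s**7/7 + s**6/3 + 2*s**3 + 4*s.
Then F(2) - F(0) = (1720/21) - (0) = 1720/21.

1720/21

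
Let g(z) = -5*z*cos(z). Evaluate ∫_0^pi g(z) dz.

Integrate by parts once (u = z, dv = -5*cos(z) dz).
An antiderivative is F(z) = -5*z*sin(z) - 5*cos(z).
Then F(pi) - F(0) = (5) - (-5) = 10.

10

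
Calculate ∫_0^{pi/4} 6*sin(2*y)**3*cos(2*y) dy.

Let u = sin(2*y), so du = 2*cos(2*y) dy. When y = 0, u = 0; when y = pi/4, u = 1.
The integral becomes 3·∫ u**3 du from 0 to 1, with antiderivative 3*u**4/4.
Back in y: F(y) = 3*sin(2*y)**4/4.
Then F(pi/4) - F(0) = (3/4) - (0) = 3/4.

3/4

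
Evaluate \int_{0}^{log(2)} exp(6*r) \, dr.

21/2

Let u = exp(r), so du = exp(r) dr. When r = 0, u = 1; when r = log(2), u = 2.
The integral becomes ∫ u**5 du from 1 to 2, with antiderivative u**6/6.
Back in r: F(r) = exp(6*r)/6.
Then F(log(2)) - F(0) = (32/3) - (1/6) = 21/2.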